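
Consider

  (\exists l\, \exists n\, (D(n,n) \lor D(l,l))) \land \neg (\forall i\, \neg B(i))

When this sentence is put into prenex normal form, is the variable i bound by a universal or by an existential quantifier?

existential

Drive negations inward (¬∀x A ≡ ∃x ¬A, ¬∃x A ≡ ∀x ¬A, De Morgan for ∧/∨):
  (\exists l\, \exists n\, (D(n,n) \lor D(l,l))) \land (\exists i\, B(i))
All bound variables are already distinct, so no renaming is needed.
Finally move all quantifiers to the prefix:
  \exists l\, \exists n\, \exists i\, ((D(n,n) \lor D(l,l)) \land B(i))
The quantifier \forall i sits under an odd number of negations, so it flips to \exists i.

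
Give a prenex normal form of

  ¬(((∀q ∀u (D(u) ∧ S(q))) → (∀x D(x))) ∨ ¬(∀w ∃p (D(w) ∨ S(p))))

∀q ∀u ∃x ∀w ∃p (D(u) ∧ S(q) ∧ ¬D(x) ∧ (D(w) ∨ S(p)))

Eliminate → and ↔ using ¬ and ∨.
  ¬(¬(∀q ∀u (D(u) ∧ S(q))) ∨ (∀x D(x)) ∨ ¬(∀w ∃p (D(w) ∨ S(p))))
Drive negations inward (¬∀x A ≡ ∃x ¬A, ¬∃x A ≡ ∀x ¬A, De Morgan for ∧/∨):
  (∀q ∀u (D(u) ∧ S(q))) ∧ (∃x ¬D(x)) ∧ (∀w ∃p (D(w) ∨ S(p)))
Pull the quantifiers to the front (each side's bound variable is not free in the other side):
  ∀q ∀u ∃x ∀w ∃p (D(u) ∧ S(q) ∧ ¬D(x) ∧ (D(w) ∨ S(p)))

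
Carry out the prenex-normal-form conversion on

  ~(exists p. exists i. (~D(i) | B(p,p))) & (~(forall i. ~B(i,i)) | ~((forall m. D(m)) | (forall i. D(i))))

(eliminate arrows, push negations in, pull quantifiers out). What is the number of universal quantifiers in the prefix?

2

Drive negations inward (¬∀x A ≡ ∃x ¬A, ¬∃x A ≡ ∀x ¬A, De Morgan for ∧/∨):
  (forall p. forall i. (D(i) & ~B(p,p))) & ((exists i. B(i,i)) | (exists m. ~D(m)) & (exists i. ~D(i)))
Standardize variables apart so no two quantifiers bind the same name: i↦z1, i↦x.
  (forall p. forall i. (D(i) & ~B(p,p))) & ((exists z1. B(z1,z1)) | (exists m. ~D(m)) & (exists x. ~D(x)))
Pull the quantifiers to the front (each side's bound variable is not free in the other side):
  forall p. forall i. exists z1. exists m. exists x. (D(i) & ~B(p,p) & (B(z1,z1) | ~D(m) & ~D(x)))
The prefix is forall p forall i exists z1 exists m exists x: 2 universal, 3 existential.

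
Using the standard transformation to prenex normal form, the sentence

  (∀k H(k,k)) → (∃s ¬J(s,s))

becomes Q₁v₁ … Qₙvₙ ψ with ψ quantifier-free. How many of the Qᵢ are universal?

First replace A → B with ¬A ∨ B.
  ¬(∀k H(k,k)) ∨ (∃s ¬J(s,s))
Drive negations inward (¬∀x A ≡ ∃x ¬A, ¬∃x A ≡ ∀x ¬A, De Morgan for ∧/∨):
  (∃k ¬H(k,k)) ∨ (∃s ¬J(s,s))
All bound variables are already distinct, so no renaming is needed.
Pull the quantifiers to the front (each side's bound variable is not free in the other side):
  ∃k ∃s (¬H(k,k) ∨ ¬J(s,s))
The prefix is ∃k ∃s: 0 universal, 2 existential.

0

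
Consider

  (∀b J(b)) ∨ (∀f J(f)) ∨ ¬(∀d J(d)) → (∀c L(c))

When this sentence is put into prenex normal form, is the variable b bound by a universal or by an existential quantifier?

Rewrite implications/biconditionals: A → B as ¬A ∨ B.
  ¬((∀b J(b)) ∨ (∀f J(f)) ∨ ¬(∀d J(d))) ∨ (∀c L(c))
Move each ¬ inward, flipping quantifiers it crosses:
  (∃b ¬J(b)) ∧ (∃f ¬J(f)) ∧ (∀d J(d)) ∨ (∀c L(c))
Extract every quantifier outward, since the variables are now distinct and don't occur free across branches:
  ∃b ∃f ∀d ∀c (¬J(b) ∧ ¬J(f) ∧ J(d) ∨ L(c))
The quantifier ∀b sits under an odd number of negations (counting the antecedent side of each →), so it flips to ∃b.

existential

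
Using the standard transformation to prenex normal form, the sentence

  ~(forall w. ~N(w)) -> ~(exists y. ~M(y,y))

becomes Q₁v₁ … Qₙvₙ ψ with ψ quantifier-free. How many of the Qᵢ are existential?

0

Rewrite implications/biconditionals: A → B as ¬A ∨ B.
  ~~(forall w. ~N(w)) | ~(exists y. ~M(y,y))
Drive negations inward (¬∀x A ≡ ∃x ¬A, ¬∃x A ≡ ∀x ¬A, De Morgan for ∧/∨):
  (forall w. ~N(w)) | (forall y. M(y,y))
Extract every quantifier outward, since the variables are now distinct and don't occur free across branches:
  forall w. forall y. (~N(w) | M(y,y))
The prefix is forall w forall y: 2 universal, 0 existential.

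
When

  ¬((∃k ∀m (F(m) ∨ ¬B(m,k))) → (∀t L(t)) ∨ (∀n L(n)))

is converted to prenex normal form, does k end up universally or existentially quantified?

Eliminate → and ↔ using ¬ and ∨.
  ¬(¬(∃k ∀m (F(m) ∨ ¬B(m,k))) ∨ (∀t L(t)) ∨ (∀n L(n)))
Drive negations inward (¬∀x A ≡ ∃x ¬A, ¬∃x A ≡ ∀x ¬A, De Morgan for ∧/∨):
  (∃k ∀m (F(m) ∨ ¬B(m,k))) ∧ (∃t ¬L(t)) ∧ (∃n ¬L(n))
All bound variables are already distinct, so no renaming is needed.
Finally move all quantifiers to the prefix:
  ∃k ∀m ∃t ∃n ((F(m) ∨ ¬B(m,k)) ∧ ¬L(t) ∧ ¬L(n))
The quantifier ∃k sits under an even number of negations (counting the antecedent side of each →), so it remains existential.

existential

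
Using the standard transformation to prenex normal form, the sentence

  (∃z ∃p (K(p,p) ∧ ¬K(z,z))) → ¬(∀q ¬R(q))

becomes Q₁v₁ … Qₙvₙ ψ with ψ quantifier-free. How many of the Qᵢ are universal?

2

Eliminate → and ↔ using ¬ and ∨.
  ¬(∃z ∃p (K(p,p) ∧ ¬K(z,z))) ∨ ¬(∀q ¬R(q))
Drive negations inward (¬∀x A ≡ ∃x ¬A, ¬∃x A ≡ ∀x ¬A, De Morgan for ∧/∨):
  (∀z ∀p (¬K(p,p) ∨ K(z,z))) ∨ (∃q R(q))
Pull the quantifiers to the front (each side's bound variable is not free in the other side):
  ∀z ∀p ∃q (¬K(p,p) ∨ K(z,z) ∨ R(q))
The prefix is ∀z ∀p ∃q: 2 universal, 1 existential.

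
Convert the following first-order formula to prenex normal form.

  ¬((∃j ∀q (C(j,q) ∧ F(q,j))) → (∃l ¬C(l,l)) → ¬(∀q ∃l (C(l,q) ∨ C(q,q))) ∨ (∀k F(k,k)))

First replace A → B with ¬A ∨ B.
  ¬(¬(∃j ∀q (C(j,q) ∧ F(q,j))) ∨ ¬(∃l ¬C(l,l)) ∨ ¬(∀q ∃l (C(l,q) ∨ C(q,q))) ∨ (∀k F(k,k)))
Push ¬ through the quantifiers and connectives to reach negation normal form:
  (∃j ∀q (C(j,q) ∧ F(q,j))) ∧ (∃l ¬C(l,l)) ∧ (∀q ∃l (C(l,q) ∨ C(q,q))) ∧ (∃k ¬F(k,k))
Rename bound variables to avoid capture: q↦u1, l↦c.
  (∃j ∀q (C(j,q) ∧ F(q,j))) ∧ (∃l ¬C(l,l)) ∧ (∀u1 ∃c (C(c,u1) ∨ C(u1,u1))) ∧ (∃k ¬F(k,k))
Pull the quantifiers to the front (each side's bound variable is not free in the other side):
  ∃j ∀q ∃l ∀u1 ∃c ∃k (C(j,q) ∧ F(q,j) ∧ ¬C(l,l) ∧ (C(c,u1) ∨ C(u1,u1)) ∧ ¬F(k,k))

∃j ∀q ∃l ∀u1 ∃c ∃k (C(j,q) ∧ F(q,j) ∧ ¬C(l,l) ∧ (C(c,u1) ∨ C(u1,u1)) ∧ ¬F(k,k))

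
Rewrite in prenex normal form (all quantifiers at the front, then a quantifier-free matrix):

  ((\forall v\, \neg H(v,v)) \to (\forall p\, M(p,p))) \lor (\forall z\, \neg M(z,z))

Eliminate → and ↔ using ¬ and ∨.
  \neg (\forall v\, \neg H(v,v)) \lor (\forall p\, M(p,p)) \lor (\forall z\, \neg M(z,z))
Drive negations inward (¬∀x A ≡ ∃x ¬A, ¬∃x A ≡ ∀x ¬A, De Morgan for ∧/∨):
  (\exists v\, H(v,v)) \lor (\forall p\, M(p,p)) \lor (\forall z\, \neg M(z,z))
All bound variables are already distinct, so no renaming is needed.
Extract every quantifier outward, since the variables are now distinct and don't occur free across branches:
  \exists v\, \forall p\, \forall z\, (H(v,v) \lor M(p,p) \lor \neg M(z,z))

\exists v\, \forall p\, \forall z\, (H(v,v) \lor M(p,p) \lor \neg M(z,z))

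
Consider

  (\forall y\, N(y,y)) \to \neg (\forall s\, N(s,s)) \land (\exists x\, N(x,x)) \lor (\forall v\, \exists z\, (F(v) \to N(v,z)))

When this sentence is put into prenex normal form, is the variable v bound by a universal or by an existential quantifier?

universal

Eliminate → and ↔ using ¬ and ∨.
  \neg (\forall y\, N(y,y)) \lor \neg (\forall s\, N(s,s)) \land (\exists x\, N(x,x)) \lor (\forall v\, \exists z\, (\neg F(v) \lor N(v,z)))
Move each ¬ inward, flipping quantifiers it crosses:
  (\exists y\, \neg N(y,y)) \lor (\exists s\, \neg N(s,s)) \land (\exists x\, N(x,x)) \lor (\forall v\, \exists z\, (\neg F(v) \lor N(v,z)))
Extract every quantifier outward, since the variables are now distinct and don't occur free across branches:
  \exists y\, \exists s\, \exists x\, \forall v\, \exists z\, (\neg N(y,y) \lor \neg N(s,s) \land N(x,x) \lor \neg F(v) \lor N(v,z))
The quantifier \forall v sits under an even number of negations (counting the antecedent side of each →), so it remains universal.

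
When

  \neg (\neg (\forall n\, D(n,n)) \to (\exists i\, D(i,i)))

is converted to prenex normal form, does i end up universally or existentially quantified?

universal

First replace A → B with ¬A ∨ B.
  \neg (\neg \neg (\forall n\, D(n,n)) \lor (\exists i\, D(i,i)))
Move each ¬ inward, flipping quantifiers it crosses:
  (\exists n\, \neg D(n,n)) \land (\forall i\, \neg D(i,i))
All bound variables are already distinct, so no renaming is needed.
Finally move all quantifiers to the prefix:
  \exists n\, \forall i\, (\neg D(n,n) \land \neg D(i,i))
The quantifier \exists i sits under an odd number of negations (counting the antecedent side of each →), so it flips to \forall i.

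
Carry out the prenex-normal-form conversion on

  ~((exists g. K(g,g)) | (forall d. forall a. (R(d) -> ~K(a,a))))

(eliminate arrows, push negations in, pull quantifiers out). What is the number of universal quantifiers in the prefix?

1

Eliminate → and ↔ using ¬ and ∨.
  ~((exists g. K(g,g)) | (forall d. forall a. (~R(d) | ~K(a,a))))
Move each ¬ inward, flipping quantifiers it crosses:
  (forall g. ~K(g,g)) & (exists d. exists a. (R(d) & K(a,a)))
Pull the quantifiers to the front (each side's bound variable is not free in the other side):
  forall g. exists d. exists a. (~K(g,g) & R(d) & K(a,a))
The prefix is forall g exists d exists a: 1 universal, 2 existential.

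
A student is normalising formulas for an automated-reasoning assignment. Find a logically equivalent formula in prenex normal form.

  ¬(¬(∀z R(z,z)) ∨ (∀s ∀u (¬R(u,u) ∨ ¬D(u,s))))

Push ¬ through the quantifiers and connectives to reach negation normal form:
  (∀z R(z,z)) ∧ (∃s ∃u (R(u,u) ∧ D(u,s)))
All bound variables are already distinct, so no renaming is needed.
Finally move all quantifiers to the prefix:
  ∀z ∃s ∃u (R(z,z) ∧ R(u,u) ∧ D(u,s))

∀z ∃s ∃u (R(z,z) ∧ R(u,u) ∧ D(u,s))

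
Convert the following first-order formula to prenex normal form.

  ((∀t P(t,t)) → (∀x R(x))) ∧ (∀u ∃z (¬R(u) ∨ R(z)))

∃t ∀x ∀u ∃z ((¬P(t,t) ∨ R(x)) ∧ (¬R(u) ∨ R(z)))

Rewrite implications/biconditionals: A → B as ¬A ∨ B.
  (¬(∀t P(t,t)) ∨ (∀x R(x))) ∧ (∀u ∃z (¬R(u) ∨ R(z)))
Move each ¬ inward, flipping quantifiers it crosses:
  ((∃t ¬P(t,t)) ∨ (∀x R(x))) ∧ (∀u ∃z (¬R(u) ∨ R(z)))
All bound variables are already distinct, so no renaming is needed.
Finally move all quantifiers to the prefix:
  ∃t ∀x ∀u ∃z ((¬P(t,t) ∨ R(x)) ∧ (¬R(u) ∨ R(z)))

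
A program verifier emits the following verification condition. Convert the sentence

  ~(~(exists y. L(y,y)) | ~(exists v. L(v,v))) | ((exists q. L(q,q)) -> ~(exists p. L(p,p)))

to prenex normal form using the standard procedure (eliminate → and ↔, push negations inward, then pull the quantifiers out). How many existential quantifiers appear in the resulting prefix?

2

Eliminate → and ↔ using ¬ and ∨.
  ~(~(exists y. L(y,y)) | ~(exists v. L(v,v))) | ~(exists q. L(q,q)) | ~(exists p. L(p,p))
Push ¬ through the quantifiers and connectives to reach negation normal form:
  (exists y. L(y,y)) & (exists v. L(v,v)) | (forall q. ~L(q,q)) | (forall p. ~L(p,p))
All bound variables are already distinct, so no renaming is needed.
Extract every quantifier outward, since the variables are now distinct and don't occur free across branches:
  exists y. exists v. forall q. forall p. (L(y,y) & L(v,v) | ~L(q,q) | ~L(p,p))
The prefix is exists y exists v forall q forall p: 2 universal, 2 existential.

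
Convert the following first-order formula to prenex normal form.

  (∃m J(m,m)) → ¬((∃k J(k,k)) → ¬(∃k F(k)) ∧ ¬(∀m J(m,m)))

Rewrite implications/biconditionals: A → B as ¬A ∨ B.
  ¬(∃m J(m,m)) ∨ ¬(¬(∃k J(k,k)) ∨ ¬(∃k F(k)) ∧ ¬(∀m J(m,m)))
Move each ¬ inward, flipping quantifiers it crosses:
  (∀m ¬J(m,m)) ∨ (∃k J(k,k)) ∧ ((∃k F(k)) ∨ (∀m J(m,m)))
Give each quantifier a distinct variable: k↦w1, m↦z.
  (∀m ¬J(m,m)) ∨ (∃k J(k,k)) ∧ ((∃w1 F(w1)) ∨ (∀z J(z,z)))
Finally move all quantifiers to the prefix:
  ∀m ∃k ∃w1 ∀z (¬J(m,m) ∨ J(k,k) ∧ (F(w1) ∨ J(z,z)))

∀m ∃k ∃w1 ∀z (¬J(m,m) ∨ J(k,k) ∧ (F(w1) ∨ J(z,z)))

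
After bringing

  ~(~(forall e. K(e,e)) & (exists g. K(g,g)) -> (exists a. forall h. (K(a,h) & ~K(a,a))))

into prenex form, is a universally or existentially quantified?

universal

Rewrite implications/biconditionals: A → B as ¬A ∨ B.
  ~(~(~(forall e. K(e,e)) & (exists g. K(g,g))) | (exists a. forall h. (K(a,h) & ~K(a,a))))
Push ¬ through the quantifiers and connectives to reach negation normal form:
  (exists e. ~K(e,e)) & (exists g. K(g,g)) & (forall a. exists h. (~K(a,h) | K(a,a)))
All bound variables are already distinct, so no renaming is needed.
Extract every quantifier outward, since the variables are now distinct and don't occur free across branches:
  exists e. exists g. forall a. exists h. (~K(e,e) & K(g,g) & (~K(a,h) | K(a,a)))
The quantifier exists a sits under an odd number of negations (counting the antecedent side of each →), so it flips to forall a.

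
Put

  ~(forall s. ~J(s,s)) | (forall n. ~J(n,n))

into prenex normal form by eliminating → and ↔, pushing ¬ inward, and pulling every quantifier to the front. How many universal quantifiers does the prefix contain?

1

Drive negations inward (¬∀x A ≡ ∃x ¬A, ¬∃x A ≡ ∀x ¬A, De Morgan for ∧/∨):
  (exists s. J(s,s)) | (forall n. ~J(n,n))
All bound variables are already distinct, so no renaming is needed.
Finally move all quantifiers to the prefix:
  exists s. forall n. (J(s,s) | ~J(n,n))
The prefix is exists s forall n: 1 universal, 1 existential.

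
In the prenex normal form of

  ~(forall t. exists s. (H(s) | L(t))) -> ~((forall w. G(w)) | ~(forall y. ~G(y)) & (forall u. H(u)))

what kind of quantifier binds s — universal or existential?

existential

Rewrite implications/biconditionals: A → B as ¬A ∨ B.
  ~~(forall t. exists s. (H(s) | L(t))) | ~((forall w. G(w)) | ~(forall y. ~G(y)) & (forall u. H(u)))
Move each ¬ inward, flipping quantifiers it crosses:
  (forall t. exists s. (H(s) | L(t))) | (exists w. ~G(w)) & ((forall y. ~G(y)) | (exists u. ~H(u)))
All bound variables are already distinct, so no renaming is needed.
Finally move all quantifiers to the prefix:
  forall t. exists s. exists w. forall y. exists u. (H(s) | L(t) | ~G(w) & (~G(y) | ~H(u)))
The quantifier exists s sits under an even number of negations (counting the antecedent side of each →), so it remains existential.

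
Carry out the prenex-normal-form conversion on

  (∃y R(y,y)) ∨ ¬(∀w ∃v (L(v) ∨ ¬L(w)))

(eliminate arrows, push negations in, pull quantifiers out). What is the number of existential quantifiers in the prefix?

Push ¬ through the quantifiers and connectives to reach negation normal form:
  (∃y R(y,y)) ∨ (∃w ∀v (¬L(v) ∧ L(w)))
Finally move all quantifiers to the prefix:
  ∃y ∃w ∀v (R(y,y) ∨ ¬L(v) ∧ L(w))
The prefix is ∃y ∃w ∀v: 1 universal, 2 existential.

2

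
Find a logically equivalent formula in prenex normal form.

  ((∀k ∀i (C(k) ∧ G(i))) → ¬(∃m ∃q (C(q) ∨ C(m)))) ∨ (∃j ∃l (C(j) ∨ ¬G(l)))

∃k ∃i ∀m ∀q ∃j ∃l (¬C(k) ∨ ¬G(i) ∨ ¬C(q) ∧ ¬C(m) ∨ C(j) ∨ ¬G(l))

Rewrite implications/biconditionals: A → B as ¬A ∨ B.
  ¬(∀k ∀i (C(k) ∧ G(i))) ∨ ¬(∃m ∃q (C(q) ∨ C(m))) ∨ (∃j ∃l (C(j) ∨ ¬G(l)))
Drive negations inward (¬∀x A ≡ ∃x ¬A, ¬∃x A ≡ ∀x ¬A, De Morgan for ∧/∨):
  (∃k ∃i (¬C(k) ∨ ¬G(i))) ∨ (∀m ∀q (¬C(q) ∧ ¬C(m))) ∨ (∃j ∃l (C(j) ∨ ¬G(l)))
Extract every quantifier outward, since the variables are now distinct and don't occur free across branches:
  ∃k ∃i ∀m ∀q ∃j ∃l (¬C(k) ∨ ¬G(i) ∨ ¬C(q) ∧ ¬C(m) ∨ C(j) ∨ ¬G(l))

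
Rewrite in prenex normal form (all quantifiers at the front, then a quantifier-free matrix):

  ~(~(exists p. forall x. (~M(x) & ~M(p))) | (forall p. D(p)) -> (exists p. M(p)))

forall p. exists x. forall v. forall u1. ((M(x) | M(p) | D(v)) & ~M(u1))

First replace A → B with ¬A ∨ B.
  ~(~(~(exists p. forall x. (~M(x) & ~M(p))) | (forall p. D(p))) | (exists p. M(p)))
Push ¬ through the quantifiers and connectives to reach negation normal form:
  ((forall p. exists x. (M(x) | M(p))) | (forall p. D(p))) & (forall p. ~M(p))
Standardize variables apart so no two quantifiers bind the same name: p↦v, p↦u1.
  ((forall p. exists x. (M(x) | M(p))) | (forall v. D(v))) & (forall u1. ~M(u1))
Pull the quantifiers to the front (each side's bound variable is not free in the other side):
  forall p. exists x. forall v. forall u1. ((M(x) | M(p) | D(v)) & ~M(u1))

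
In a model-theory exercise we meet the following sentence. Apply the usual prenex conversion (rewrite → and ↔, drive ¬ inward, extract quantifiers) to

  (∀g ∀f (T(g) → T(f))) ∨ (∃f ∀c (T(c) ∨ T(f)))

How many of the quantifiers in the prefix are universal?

3

First replace A → B with ¬A ∨ B.
  (∀g ∀f (¬T(g) ∨ T(f))) ∨ (∃f ∀c (T(c) ∨ T(f)))
Rename bound variables to avoid capture: f↦v.
  (∀g ∀f (¬T(g) ∨ T(f))) ∨ (∃v ∀c (T(c) ∨ T(v)))
Finally move all quantifiers to the prefix:
  ∀g ∀f ∃v ∀c (¬T(g) ∨ T(f) ∨ T(c) ∨ T(v))
The prefix is ∀g ∀f ∃v ∀c: 3 universal, 1 existential.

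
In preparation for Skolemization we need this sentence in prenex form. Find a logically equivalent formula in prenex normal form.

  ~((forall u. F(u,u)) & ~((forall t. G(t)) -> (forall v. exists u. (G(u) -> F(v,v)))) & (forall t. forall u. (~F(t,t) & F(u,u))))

Rewrite implications/biconditionals: A → B as ¬A ∨ B.
  ~((forall u. F(u,u)) & ~(~(forall t. G(t)) | (forall v. exists u. (~G(u) | F(v,v)))) & (forall t. forall u. (~F(t,t) & F(u,u))))
Push ¬ through the quantifiers and connectives to reach negation normal form:
  (exists u. ~F(u,u)) | (exists t. ~G(t)) | (forall v. exists u. (~G(u) | F(v,v))) | (exists t. exists u. (F(t,t) | ~F(u,u)))
Standardize variables apart so no two quantifiers bind the same name: u↦r, t↦z, u↦p.
  (exists u. ~F(u,u)) | (exists t. ~G(t)) | (forall v. exists r. (~G(r) | F(v,v))) | (exists z. exists p. (F(z,z) | ~F(p,p)))
Finally move all quantifiers to the prefix:
  exists u. exists t. forall v. exists r. exists z. exists p. (~F(u,u) | ~G(t) | ~G(r) | F(v,v) | F(z,z) | ~F(p,p))

exists u. exists t. forall v. exists r. exists z. exists p. (~F(u,u) | ~G(t) | ~G(r) | F(v,v) | F(z,z) | ~F(p,p))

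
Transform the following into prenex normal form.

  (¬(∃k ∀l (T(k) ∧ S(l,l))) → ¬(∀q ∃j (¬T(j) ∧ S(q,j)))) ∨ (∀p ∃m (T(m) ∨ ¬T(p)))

First replace A → B with ¬A ∨ B.
  ¬¬(∃k ∀l (T(k) ∧ S(l,l))) ∨ ¬(∀q ∃j (¬T(j) ∧ S(q,j))) ∨ (∀p ∃m (T(m) ∨ ¬T(p)))
Move each ¬ inward, flipping quantifiers it crosses:
  (∃k ∀l (T(k) ∧ S(l,l))) ∨ (∃q ∀j (T(j) ∨ ¬S(q,j))) ∨ (∀p ∃m (T(m) ∨ ¬T(p)))
Pull the quantifiers to the front (each side's bound variable is not free in the other side):
  ∃k ∀l ∃q ∀j ∀p ∃m (T(k) ∧ S(l,l) ∨ T(j) ∨ ¬S(q,j) ∨ T(m) ∨ ¬T(p))

∃k ∀l ∃q ∀j ∀p ∃m (T(k) ∧ S(l,l) ∨ T(j) ∨ ¬S(q,j) ∨ T(m) ∨ ¬T(p))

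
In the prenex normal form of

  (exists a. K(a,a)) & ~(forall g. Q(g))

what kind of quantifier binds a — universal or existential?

existential

Move each ¬ inward, flipping quantifiers it crosses:
  (exists a. K(a,a)) & (exists g. ~Q(g))
All bound variables are already distinct, so no renaming is needed.
Finally move all quantifiers to the prefix:
  exists a. exists g. (K(a,a) & ~Q(g))
The quantifier exists a sits under an even number of negations, so it remains existential.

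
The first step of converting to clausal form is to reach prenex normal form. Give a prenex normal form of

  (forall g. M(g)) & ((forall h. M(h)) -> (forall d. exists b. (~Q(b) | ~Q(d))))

Rewrite implications/biconditionals: A → B as ¬A ∨ B.
  (forall g. M(g)) & (~(forall h. M(h)) | (forall d. exists b. (~Q(b) | ~Q(d))))
Push ¬ through the quantifiers and connectives to reach negation normal form:
  (forall g. M(g)) & ((exists h. ~M(h)) | (forall d. exists b. (~Q(b) | ~Q(d))))
Finally move all quantifiers to the prefix:
  forall g. exists h. forall d. exists b. (M(g) & (~M(h) | ~Q(b) | ~Q(d)))

forall g. exists h. forall d. exists b. (M(g) & (~M(h) | ~Q(b) | ~Q(d)))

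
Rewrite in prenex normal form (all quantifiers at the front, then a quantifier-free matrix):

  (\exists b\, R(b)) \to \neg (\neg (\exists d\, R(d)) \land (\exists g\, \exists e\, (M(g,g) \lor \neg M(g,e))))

\forall b\, \exists d\, \forall g\, \forall e\, (\neg R(b) \lor R(d) \lor \neg M(g,g) \land M(g,e))

Rewrite implications/biconditionals: A → B as ¬A ∨ B.
  \neg (\exists b\, R(b)) \lor \neg (\neg (\exists d\, R(d)) \land (\exists g\, \exists e\, (M(g,g) \lor \neg M(g,e))))
Drive negations inward (¬∀x A ≡ ∃x ¬A, ¬∃x A ≡ ∀x ¬A, De Morgan for ∧/∨):
  (\forall b\, \neg R(b)) \lor (\exists d\, R(d)) \lor (\forall g\, \forall e\, (\neg M(g,g) \land M(g,e)))
Finally move all quantifiers to the prefix:
  \forall b\, \exists d\, \forall g\, \forall e\, (\neg R(b) \lor R(d) \lor \neg M(g,g) \land M(g,e))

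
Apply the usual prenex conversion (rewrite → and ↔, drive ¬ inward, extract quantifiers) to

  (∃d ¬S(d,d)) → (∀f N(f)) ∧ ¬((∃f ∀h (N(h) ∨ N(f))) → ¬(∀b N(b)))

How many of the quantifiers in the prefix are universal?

4

First replace A → B with ¬A ∨ B.
  ¬(∃d ¬S(d,d)) ∨ (∀f N(f)) ∧ ¬(¬(∃f ∀h (N(h) ∨ N(f))) ∨ ¬(∀b N(b)))
Push ¬ through the quantifiers and connectives to reach negation normal form:
  (∀d S(d,d)) ∨ (∀f N(f)) ∧ (∃f ∀h (N(h) ∨ N(f))) ∧ (∀b N(b))
Rename bound variables to avoid capture: f↦z.
  (∀d S(d,d)) ∨ (∀f N(f)) ∧ (∃z ∀h (N(h) ∨ N(z))) ∧ (∀b N(b))
Pull the quantifiers to the front (each side's bound variable is not free in the other side):
  ∀d ∀f ∃z ∀h ∀b (S(d,d) ∨ N(f) ∧ (N(h) ∨ N(z)) ∧ N(b))
The prefix is ∀d ∀f ∃z ∀h ∀b: 4 universal, 1 existential.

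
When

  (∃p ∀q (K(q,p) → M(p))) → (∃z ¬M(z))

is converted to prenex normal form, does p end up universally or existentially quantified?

universal

Rewrite implications/biconditionals: A → B as ¬A ∨ B.
  ¬(∃p ∀q (¬K(q,p) ∨ M(p))) ∨ (∃z ¬M(z))
Drive negations inward (¬∀x A ≡ ∃x ¬A, ¬∃x A ≡ ∀x ¬A, De Morgan for ∧/∨):
  (∀p ∃q (K(q,p) ∧ ¬M(p))) ∨ (∃z ¬M(z))
Pull the quantifiers to the front (each side's bound variable is not free in the other side):
  ∀p ∃q ∃z (K(q,p) ∧ ¬M(p) ∨ ¬M(z))
The quantifier ∃p sits under an odd number of negations (counting the antecedent side of each →), so it flips to ∀p.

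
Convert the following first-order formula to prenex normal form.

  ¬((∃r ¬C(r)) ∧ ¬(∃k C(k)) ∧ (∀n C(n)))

Drive negations inward (¬∀x A ≡ ∃x ¬A, ¬∃x A ≡ ∀x ¬A, De Morgan for ∧/∨):
  (∀r C(r)) ∨ (∃k C(k)) ∨ (∃n ¬C(n))
All bound variables are already distinct, so no renaming is needed.
Extract every quantifier outward, since the variables are now distinct and don't occur free across branches:
  ∀r ∃k ∃n (C(r) ∨ C(k) ∨ ¬C(n))

∀r ∃k ∃n (C(r) ∨ C(k) ∨ ¬C(n))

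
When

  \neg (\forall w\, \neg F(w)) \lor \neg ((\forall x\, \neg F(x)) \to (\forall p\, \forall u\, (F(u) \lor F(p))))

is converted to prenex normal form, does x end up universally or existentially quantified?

Rewrite implications/biconditionals: A → B as ¬A ∨ B.
  \neg (\forall w\, \neg F(w)) \lor \neg (\neg (\forall x\, \neg F(x)) \lor (\forall p\, \forall u\, (F(u) \lor F(p))))
Move each ¬ inward, flipping quantifiers it crosses:
  (\exists w\, F(w)) \lor (\forall x\, \neg F(x)) \land (\exists p\, \exists u\, (\neg F(u) \land \neg F(p)))
Extract every quantifier outward, since the variables are now distinct and don't occur free across branches:
  \exists w\, \forall x\, \exists p\, \exists u\, (F(w) \lor \neg F(x) \land \neg F(u) \land \neg F(p))
The quantifier \forall x sits under an even number of negations (counting the antecedent side of each →), so it remains universal.

universal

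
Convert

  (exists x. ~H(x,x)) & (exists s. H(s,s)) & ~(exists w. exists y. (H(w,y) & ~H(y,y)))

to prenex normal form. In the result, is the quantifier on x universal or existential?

existential

Move each ¬ inward, flipping quantifiers it crosses:
  (exists x. ~H(x,x)) & (exists s. H(s,s)) & (forall w. forall y. (~H(w,y) | H(y,y)))
All bound variables are already distinct, so no renaming is needed.
Extract every quantifier outward, since the variables are now distinct and don't occur free across branches:
  exists x. exists s. forall w. forall y. (~H(x,x) & H(s,s) & (~H(w,y) | H(y,y)))
The quantifier exists x sits under an even number of negations, so it remains existential.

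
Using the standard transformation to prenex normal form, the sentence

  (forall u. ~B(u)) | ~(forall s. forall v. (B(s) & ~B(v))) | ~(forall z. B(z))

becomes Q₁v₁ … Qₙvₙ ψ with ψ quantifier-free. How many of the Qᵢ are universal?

1

Drive negations inward (¬∀x A ≡ ∃x ¬A, ¬∃x A ≡ ∀x ¬A, De Morgan for ∧/∨):
  (forall u. ~B(u)) | (exists s. exists v. (~B(s) | B(v))) | (exists z. ~B(z))
Pull the quantifiers to the front (each side's bound variable is not free in the other side):
  forall u. exists s. exists v. exists z. (~B(u) | ~B(s) | B(v) | ~B(z))
The prefix is forall u exists s exists v exists z: 1 universal, 3 existential.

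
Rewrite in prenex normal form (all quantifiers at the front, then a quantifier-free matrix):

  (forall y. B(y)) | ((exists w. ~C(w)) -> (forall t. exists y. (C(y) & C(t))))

forall y. forall w. forall t. exists a. (B(y) | C(w) | C(a) & C(t))

Eliminate → and ↔ using ¬ and ∨.
  (forall y. B(y)) | ~(exists w. ~C(w)) | (forall t. exists y. (C(y) & C(t)))
Move each ¬ inward, flipping quantifiers it crosses:
  (forall y. B(y)) | (forall w. C(w)) | (forall t. exists y. (C(y) & C(t)))
Give each quantifier a distinct variable: y↦a.
  (forall y. B(y)) | (forall w. C(w)) | (forall t. exists a. (C(a) & C(t)))
Finally move all quantifiers to the prefix:
  forall y. forall w. forall t. exists a. (B(y) | C(w) | C(a) & C(t))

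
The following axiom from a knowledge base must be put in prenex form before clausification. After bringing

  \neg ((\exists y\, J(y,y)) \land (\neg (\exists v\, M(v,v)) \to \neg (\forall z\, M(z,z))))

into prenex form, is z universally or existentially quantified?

Eliminate → and ↔ using ¬ and ∨.
  \neg ((\exists y\, J(y,y)) \land (\neg \neg (\exists v\, M(v,v)) \lor \neg (\forall z\, M(z,z))))
Push ¬ through the quantifiers and connectives to reach negation normal form:
  (\forall y\, \neg J(y,y)) \lor (\forall v\, \neg M(v,v)) \land (\forall z\, M(z,z))
All bound variables are already distinct, so no renaming is needed.
Extract every quantifier outward, since the variables are now distinct and don't occur free across branches:
  \forall y\, \forall v\, \forall z\, (\neg J(y,y) \lor \neg M(v,v) \land M(z,z))
The quantifier \forall z sits under an even number of negations (counting the antecedent side of each →), so it remains universal.

universal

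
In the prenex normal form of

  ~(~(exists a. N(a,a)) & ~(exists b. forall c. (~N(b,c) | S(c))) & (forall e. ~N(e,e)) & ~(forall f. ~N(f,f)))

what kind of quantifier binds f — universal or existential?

Drive negations inward (¬∀x A ≡ ∃x ¬A, ¬∃x A ≡ ∀x ¬A, De Morgan for ∧/∨):
  (exists a. N(a,a)) | (exists b. forall c. (~N(b,c) | S(c))) | (exists e. N(e,e)) | (forall f. ~N(f,f))
All bound variables are already distinct, so no renaming is needed.
Extract every quantifier outward, since the variables are now distinct and don't occur free across branches:
  exists a. exists b. forall c. exists e. forall f. (N(a,a) | ~N(b,c) | S(c) | N(e,e) | ~N(f,f))
The quantifier forall f sits under an even number of negations, so it remains universal.

universal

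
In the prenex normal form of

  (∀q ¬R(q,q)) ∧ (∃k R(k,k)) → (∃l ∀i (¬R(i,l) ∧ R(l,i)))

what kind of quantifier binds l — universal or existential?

existential

Rewrite implications/biconditionals: A → B as ¬A ∨ B.
  ¬((∀q ¬R(q,q)) ∧ (∃k R(k,k))) ∨ (∃l ∀i (¬R(i,l) ∧ R(l,i)))
Drive negations inward (¬∀x A ≡ ∃x ¬A, ¬∃x A ≡ ∀x ¬A, De Morgan for ∧/∨):
  (∃q R(q,q)) ∨ (∀k ¬R(k,k)) ∨ (∃l ∀i (¬R(i,l) ∧ R(l,i)))
All bound variables are already distinct, so no renaming is needed.
Pull the quantifiers to the front (each side's bound variable is not free in the other side):
  ∃q ∀k ∃l ∀i (R(q,q) ∨ ¬R(k,k) ∨ ¬R(i,l) ∧ R(l,i))
The quantifier ∃l sits under an even number of negations (counting the antecedent side of each →), so it remains existential.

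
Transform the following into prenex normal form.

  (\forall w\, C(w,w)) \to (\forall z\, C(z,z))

\exists w\, \forall z\, (\neg C(w,w) \lor C(z,z))

Eliminate → and ↔ using ¬ and ∨.
  \neg (\forall w\, C(w,w)) \lor (\forall z\, C(z,z))
Move each ¬ inward, flipping quantifiers it crosses:
  (\exists w\, \neg C(w,w)) \lor (\forall z\, C(z,z))
Extract every quantifier outward, since the variables are now distinct and don't occur free across branches:
  \exists w\, \forall z\, (\neg C(w,w) \lor C(z,z))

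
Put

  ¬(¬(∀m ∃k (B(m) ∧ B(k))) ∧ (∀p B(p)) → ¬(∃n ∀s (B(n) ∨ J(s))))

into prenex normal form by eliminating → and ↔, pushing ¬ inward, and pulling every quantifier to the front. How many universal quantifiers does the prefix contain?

First replace A → B with ¬A ∨ B.
  ¬(¬(¬(∀m ∃k (B(m) ∧ B(k))) ∧ (∀p B(p))) ∨ ¬(∃n ∀s (B(n) ∨ J(s))))
Push ¬ through the quantifiers and connectives to reach negation normal form:
  (∃m ∀k (¬B(m) ∨ ¬B(k))) ∧ (∀p B(p)) ∧ (∃n ∀s (B(n) ∨ J(s)))
Extract every quantifier outward, since the variables are now distinct and don't occur free across branches:
  ∃m ∀k ∀p ∃n ∀s ((¬B(m) ∨ ¬B(k)) ∧ B(p) ∧ (B(n) ∨ J(s)))
The prefix is ∃m ∀k ∀p ∃n ∀s: 3 universal, 2 existential.

3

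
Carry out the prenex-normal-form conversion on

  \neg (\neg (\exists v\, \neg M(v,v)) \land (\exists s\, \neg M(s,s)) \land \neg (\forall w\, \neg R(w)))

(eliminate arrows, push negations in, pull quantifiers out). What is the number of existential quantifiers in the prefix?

Move each ¬ inward, flipping quantifiers it crosses:
  (\exists v\, \neg M(v,v)) \lor (\forall s\, M(s,s)) \lor (\forall w\, \neg R(w))
Extract every quantifier outward, since the variables are now distinct and don't occur free across branches:
  \exists v\, \forall s\, \forall w\, (\neg M(v,v) \lor M(s,s) \lor \neg R(w))
The prefix is \exists v \forall s \forall w: 2 universal, 1 existential.

1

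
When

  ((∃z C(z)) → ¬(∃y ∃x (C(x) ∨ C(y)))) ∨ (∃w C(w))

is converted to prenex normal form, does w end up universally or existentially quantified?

existential

Rewrite implications/biconditionals: A → B as ¬A ∨ B.
  ¬(∃z C(z)) ∨ ¬(∃y ∃x (C(x) ∨ C(y))) ∨ (∃w C(w))
Drive negations inward (¬∀x A ≡ ∃x ¬A, ¬∃x A ≡ ∀x ¬A, De Morgan for ∧/∨):
  (∀z ¬C(z)) ∨ (∀y ∀x (¬C(x) ∧ ¬C(y))) ∨ (∃w C(w))
All bound variables are already distinct, so no renaming is needed.
Pull the quantifiers to the front (each side's bound variable is not free in the other side):
  ∀z ∀y ∀x ∃w (¬C(z) ∨ ¬C(x) ∧ ¬C(y) ∨ C(w))
The quantifier ∃w sits under an even number of negations (counting the antecedent side of each →), so it remains existential.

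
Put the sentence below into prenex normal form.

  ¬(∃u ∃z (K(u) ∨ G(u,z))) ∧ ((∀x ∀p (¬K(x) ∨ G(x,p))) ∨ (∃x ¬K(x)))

Move each ¬ inward, flipping quantifiers it crosses:
  (∀u ∀z (¬K(u) ∧ ¬G(u,z))) ∧ ((∀x ∀p (¬K(x) ∨ G(x,p))) ∨ (∃x ¬K(x)))
Standardize variables apart so no two quantifiers bind the same name: x↦v1.
  (∀u ∀z (¬K(u) ∧ ¬G(u,z))) ∧ ((∀x ∀p (¬K(x) ∨ G(x,p))) ∨ (∃v1 ¬K(v1)))
Extract every quantifier outward, since the variables are now distinct and don't occur free across branches:
  ∀u ∀z ∀x ∀p ∃v1 (¬K(u) ∧ ¬G(u,z) ∧ (¬K(x) ∨ G(x,p) ∨ ¬K(v1)))

∀u ∀z ∀x ∀p ∃v1 (¬K(u) ∧ ¬G(u,z) ∧ (¬K(x) ∨ G(x,p) ∨ ¬K(v1)))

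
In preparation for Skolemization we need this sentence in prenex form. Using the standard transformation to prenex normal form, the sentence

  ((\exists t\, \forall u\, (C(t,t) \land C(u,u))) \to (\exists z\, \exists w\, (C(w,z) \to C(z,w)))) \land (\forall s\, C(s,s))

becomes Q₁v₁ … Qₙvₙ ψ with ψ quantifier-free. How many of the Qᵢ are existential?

Rewrite implications/biconditionals: A → B as ¬A ∨ B.
  (\neg (\exists t\, \forall u\, (C(t,t) \land C(u,u))) \lor (\exists z\, \exists w\, (\neg C(w,z) \lor C(z,w)))) \land (\forall s\, C(s,s))
Move each ¬ inward, flipping quantifiers it crosses:
  ((\forall t\, \exists u\, (\neg C(t,t) \lor \neg C(u,u))) \lor (\exists z\, \exists w\, (\neg C(w,z) \lor C(z,w)))) \land (\forall s\, C(s,s))
All bound variables are already distinct, so no renaming is needed.
Finally move all quantifiers to the prefix:
  \forall t\, \exists u\, \exists z\, \exists w\, \forall s\, ((\neg C(t,t) \lor \neg C(u,u) \lor \neg C(w,z) \lor C(z,w)) \land C(s,s))
The prefix is \forall t \exists u \exists z \exists w \forall s: 2 universal, 3 existential.

3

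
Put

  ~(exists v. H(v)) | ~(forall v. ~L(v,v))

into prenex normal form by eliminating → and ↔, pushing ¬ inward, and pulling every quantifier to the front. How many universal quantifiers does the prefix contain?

Move each ¬ inward, flipping quantifiers it crosses:
  (forall v. ~H(v)) | (exists v. L(v,v))
Give each quantifier a distinct variable: v↦x.
  (forall v. ~H(v)) | (exists x. L(x,x))
Extract every quantifier outward, since the variables are now distinct and don't occur free across branches:
  forall v. exists x. (~H(v) | L(x,x))
The prefix is forall v exists x: 1 universal, 1 existential.

1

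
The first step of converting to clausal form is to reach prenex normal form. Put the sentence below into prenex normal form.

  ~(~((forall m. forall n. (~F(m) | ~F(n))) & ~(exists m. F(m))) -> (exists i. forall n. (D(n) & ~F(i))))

First replace A → B with ¬A ∨ B.
  ~(~~((forall m. forall n. (~F(m) | ~F(n))) & ~(exists m. F(m))) | (exists i. forall n. (D(n) & ~F(i))))
Drive negations inward (¬∀x A ≡ ∃x ¬A, ¬∃x A ≡ ∀x ¬A, De Morgan for ∧/∨):
  ((exists m. exists n. (F(m) & F(n))) | (exists m. F(m))) & (forall i. exists n. (~D(n) | F(i)))
Rename bound variables to avoid capture: m↦y, n↦x.
  ((exists m. exists n. (F(m) & F(n))) | (exists y. F(y))) & (forall i. exists x. (~D(x) | F(i)))
Pull the quantifiers to the front (each side's bound variable is not free in the other side):
  exists m. exists n. exists y. forall i. exists x. ((F(m) & F(n) | F(y)) & (~D(x) | F(i)))

exists m. exists n. exists y. forall i. exists x. ((F(m) & F(n) | F(y)) & (~D(x) | F(i)))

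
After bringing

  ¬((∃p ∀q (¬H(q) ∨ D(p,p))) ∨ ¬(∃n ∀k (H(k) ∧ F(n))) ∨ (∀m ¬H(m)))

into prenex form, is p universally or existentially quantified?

Drive negations inward (¬∀x A ≡ ∃x ¬A, ¬∃x A ≡ ∀x ¬A, De Morgan for ∧/∨):
  (∀p ∃q (H(q) ∧ ¬D(p,p))) ∧ (∃n ∀k (H(k) ∧ F(n))) ∧ (∃m H(m))
Finally move all quantifiers to the prefix:
  ∀p ∃q ∃n ∀k ∃m (H(q) ∧ ¬D(p,p) ∧ H(k) ∧ F(n) ∧ H(m))
The quantifier ∃p sits under an odd number of negations, so it flips to ∀p.

universal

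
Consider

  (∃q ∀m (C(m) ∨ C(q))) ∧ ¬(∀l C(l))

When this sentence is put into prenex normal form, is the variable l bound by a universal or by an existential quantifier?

existential

Move each ¬ inward, flipping quantifiers it crosses:
  (∃q ∀m (C(m) ∨ C(q))) ∧ (∃l ¬C(l))
All bound variables are already distinct, so no renaming is needed.
Finally move all quantifiers to the prefix:
  ∃q ∀m ∃l ((C(m) ∨ C(q)) ∧ ¬C(l))
The quantifier ∀l sits under an odd number of negations, so it flips to ∃l.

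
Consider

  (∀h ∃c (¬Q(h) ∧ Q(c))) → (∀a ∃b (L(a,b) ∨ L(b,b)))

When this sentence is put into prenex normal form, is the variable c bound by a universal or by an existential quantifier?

Rewrite implications/biconditionals: A → B as ¬A ∨ B.
  ¬(∀h ∃c (¬Q(h) ∧ Q(c))) ∨ (∀a ∃b (L(a,b) ∨ L(b,b)))
Drive negations inward (¬∀x A ≡ ∃x ¬A, ¬∃x A ≡ ∀x ¬A, De Morgan for ∧/∨):
  (∃h ∀c (Q(h) ∨ ¬Q(c))) ∨ (∀a ∃b (L(a,b) ∨ L(b,b)))
All bound variables are already distinct, so no renaming is needed.
Pull the quantifiers to the front (each side's bound variable is not free in the other side):
  ∃h ∀c ∀a ∃b (Q(h) ∨ ¬Q(c) ∨ L(a,b) ∨ L(b,b))
The quantifier ∃c sits under an odd number of negations (counting the antecedent side of each →), so it flips to ∀c.

universal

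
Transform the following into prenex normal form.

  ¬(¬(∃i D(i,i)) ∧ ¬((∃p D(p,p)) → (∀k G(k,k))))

∃i ∀p ∀k (D(i,i) ∨ ¬D(p,p) ∨ G(k,k))

Rewrite implications/biconditionals: A → B as ¬A ∨ B.
  ¬(¬(∃i D(i,i)) ∧ ¬(¬(∃p D(p,p)) ∨ (∀k G(k,k))))
Move each ¬ inward, flipping quantifiers it crosses:
  (∃i D(i,i)) ∨ (∀p ¬D(p,p)) ∨ (∀k G(k,k))
All bound variables are already distinct, so no renaming is needed.
Finally move all quantifiers to the prefix:
  ∃i ∀p ∀k (D(i,i) ∨ ¬D(p,p) ∨ G(k,k))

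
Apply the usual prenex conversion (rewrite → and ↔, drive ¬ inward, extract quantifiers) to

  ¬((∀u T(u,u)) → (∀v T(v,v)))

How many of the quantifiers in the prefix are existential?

1

First replace A → B with ¬A ∨ B.
  ¬(¬(∀u T(u,u)) ∨ (∀v T(v,v)))
Move each ¬ inward, flipping quantifiers it crosses:
  (∀u T(u,u)) ∧ (∃v ¬T(v,v))
All bound variables are already distinct, so no renaming is needed.
Pull the quantifiers to the front (each side's bound variable is not free in the other side):
  ∀u ∃v (T(u,u) ∧ ¬T(v,v))
The prefix is ∀u ∃v: 1 universal, 1 existential.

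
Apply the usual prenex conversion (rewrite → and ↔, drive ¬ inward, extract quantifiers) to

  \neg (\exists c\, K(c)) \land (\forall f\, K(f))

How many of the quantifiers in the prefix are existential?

0

Push ¬ through the quantifiers and connectives to reach negation normal form:
  (\forall c\, \neg K(c)) \land (\forall f\, K(f))
Extract every quantifier outward, since the variables are now distinct and don't occur free across branches:
  \forall c\, \forall f\, (\neg K(c) \land K(f))
The prefix is \forall c \forall f: 2 universal, 0 existential.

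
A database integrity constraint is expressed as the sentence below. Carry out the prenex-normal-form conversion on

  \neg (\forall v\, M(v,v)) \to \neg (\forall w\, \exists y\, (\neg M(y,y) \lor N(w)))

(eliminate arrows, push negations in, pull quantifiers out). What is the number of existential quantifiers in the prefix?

1

Rewrite implications/biconditionals: A → B as ¬A ∨ B.
  \neg \neg (\forall v\, M(v,v)) \lor \neg (\forall w\, \exists y\, (\neg M(y,y) \lor N(w)))
Move each ¬ inward, flipping quantifiers it crosses:
  (\forall v\, M(v,v)) \lor (\exists w\, \forall y\, (M(y,y) \land \neg N(w)))
Pull the quantifiers to the front (each side's bound variable is not free in the other side):
  \forall v\, \exists w\, \forall y\, (M(v,v) \lor M(y,y) \land \neg N(w))
The prefix is \forall v \exists w \forall y: 2 universal, 1 existential.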